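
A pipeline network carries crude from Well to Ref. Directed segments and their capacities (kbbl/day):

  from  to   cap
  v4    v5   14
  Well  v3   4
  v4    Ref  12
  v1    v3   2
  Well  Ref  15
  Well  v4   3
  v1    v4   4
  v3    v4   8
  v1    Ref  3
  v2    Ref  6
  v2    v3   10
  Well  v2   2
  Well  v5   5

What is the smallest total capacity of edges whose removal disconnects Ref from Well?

24

Augment Well→Ref: bottleneck 15, flow now 15.
Augment Well→v2→Ref: bottleneck 2, flow now 17.
Augment Well→v4→Ref: bottleneck 3, flow now 20.
Augment Well→v3→v4→Ref: bottleneck 4, flow now 24.
No augmenting path remains; maximum flow = 24.
By max-flow min-cut, the minimum cut capacity equals the max flow.
In the residual graph, reachable from Well: {Well, v5}.
Min-cut edges: Well→v2 (2), Well→v3 (4), Well→v4 (3), Well→Ref (15); capacity 2 + 4 + 3 + 15 = 24.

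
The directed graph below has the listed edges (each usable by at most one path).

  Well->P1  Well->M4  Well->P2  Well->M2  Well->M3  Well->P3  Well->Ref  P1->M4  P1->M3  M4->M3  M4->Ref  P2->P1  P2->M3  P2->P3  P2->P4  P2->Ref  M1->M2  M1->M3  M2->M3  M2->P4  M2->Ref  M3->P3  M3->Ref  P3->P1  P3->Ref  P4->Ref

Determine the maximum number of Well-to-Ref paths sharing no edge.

6

Assign every edge capacity 1; by Menger, the answer equals the max flow.
Path Well→Ref (+1); total 1.
Path Well→M4→Ref (+1); total 2.
Path Well→P2→Ref (+1); total 3.
Path Well→M2→Ref (+1); total 4.
Path Well→M3→Ref (+1); total 5.
Path Well→P3→Ref (+1); total 6.
No residual Well→Ref path; max flow = 6.
Certifying cut of size 6: {M3→Ref, M4→Ref, P3→Ref, Well→M2, Well→P2, Well→Ref}.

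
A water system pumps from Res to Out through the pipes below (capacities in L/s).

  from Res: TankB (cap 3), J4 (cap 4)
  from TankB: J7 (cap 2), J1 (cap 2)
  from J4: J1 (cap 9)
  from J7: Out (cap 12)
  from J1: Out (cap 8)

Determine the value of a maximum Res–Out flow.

7

Augment Res→TankB→J7→Out: bottleneck 2, flow now 2.
Augment Res→TankB→J1→Out: bottleneck 1, flow now 3.
Augment Res→J4→J1→Out: bottleneck 4, flow now 7.
No augmenting path remains; maximum flow = 7.
In the residual graph, reachable from Res: {Res}.
Min-cut edges: Res→TankB (3), Res→J4 (4); capacity 3 + 4 = 7.
This cut is saturated, so no flow can exceed 7.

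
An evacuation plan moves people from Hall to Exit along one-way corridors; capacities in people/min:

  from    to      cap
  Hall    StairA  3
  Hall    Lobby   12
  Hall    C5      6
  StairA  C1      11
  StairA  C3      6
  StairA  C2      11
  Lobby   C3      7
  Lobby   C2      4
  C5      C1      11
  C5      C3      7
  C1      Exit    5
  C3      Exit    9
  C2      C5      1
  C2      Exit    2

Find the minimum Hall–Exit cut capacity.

16

Augment Hall→StairA→C1→Exit: bottleneck 3, flow now 3.
Augment Hall→Lobby→C3→Exit: bottleneck 7, flow now 10.
Augment Hall→Lobby→C2→Exit: bottleneck 2, flow now 12.
Augment Hall→C5→C1→Exit: bottleneck 2, flow now 14.
Augment Hall→C5→C3→Exit: bottleneck 2, flow now 16.
No augmenting path remains; maximum flow = 16.
By max-flow min-cut, the minimum cut capacity equals the max flow.
In the residual graph, reachable from Hall: {Hall, StairA, Lobby, C5, C1, C3, C2}.
Min-cut edges: C1→Exit (5), C3→Exit (9), C2→Exit (2); capacity 5 + 9 + 2 = 16.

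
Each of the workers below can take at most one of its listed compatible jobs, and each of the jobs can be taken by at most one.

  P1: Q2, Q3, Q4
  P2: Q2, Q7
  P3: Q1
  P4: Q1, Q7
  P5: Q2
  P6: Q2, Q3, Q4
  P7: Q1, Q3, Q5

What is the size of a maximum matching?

Unit-capacity flow: source→left, listed edges, right→sink; max matching = max flow.
Augmenting path P1→Q2 (+1); matched 1.
Augmenting path P2→Q7 (+1); matched 2.
Augmenting path P3→Q1 (+1); matched 3.
Augmenting path P6→Q3 (+1); matched 4.
Augmenting path P7→Q5 (+1); matched 5.
Augmenting path P5→Q2→P1→Q4 (+1); matched 6.
No augmenting path remains; maximum matching = 6.
König certificate: {P1, P6, P7, Q1, Q2, Q7} is a vertex cover of size 6 (every listed pair touches it), so no matching can be larger.

6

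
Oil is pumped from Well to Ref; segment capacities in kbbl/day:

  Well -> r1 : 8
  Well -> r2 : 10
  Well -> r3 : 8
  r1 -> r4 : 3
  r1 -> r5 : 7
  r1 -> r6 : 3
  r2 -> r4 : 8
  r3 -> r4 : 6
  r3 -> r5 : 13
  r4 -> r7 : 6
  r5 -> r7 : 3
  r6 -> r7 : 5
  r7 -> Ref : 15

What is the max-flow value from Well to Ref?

Augment Well→r1→r4→r7→Ref: bottleneck 3, flow now 3.
Augment Well→r1→r5→r7→Ref: bottleneck 3, flow now 6.
Augment Well→r1→r6→r7→Ref: bottleneck 2, flow now 8.
Augment Well→r2→r4→r7→Ref: bottleneck 3, flow now 11.
Augment Well→r2→r4→r1→r6→r7→Ref: bottleneck 1, flow now 12. (uses reverse residual edge)
No augmenting path remains; maximum flow = 12.
In the residual graph, reachable from Well: {Well, r1, r2, r3, r4, r5}.
Min-cut edges: r1→r6 (3), r4→r7 (6), r5→r7 (3); capacity 3 + 6 + 3 = 12.
This cut is saturated, so no flow can exceed 12.

12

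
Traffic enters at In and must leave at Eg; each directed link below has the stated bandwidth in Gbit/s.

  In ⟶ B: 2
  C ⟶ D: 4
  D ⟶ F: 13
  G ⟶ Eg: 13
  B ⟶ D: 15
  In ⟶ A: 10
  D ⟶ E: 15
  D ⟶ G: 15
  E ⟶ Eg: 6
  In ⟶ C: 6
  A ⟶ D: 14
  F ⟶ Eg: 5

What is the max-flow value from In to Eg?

Augment In→A→D→E→Eg: bottleneck 6, flow now 6.
Augment In→A→D→F→Eg: bottleneck 4, flow now 10.
Augment In→B→D→F→Eg: bottleneck 1, flow now 11.
Augment In→B→D→G→Eg: bottleneck 1, flow now 12.
Augment In→C→D→G→Eg: bottleneck 4, flow now 16.
No augmenting path remains; maximum flow = 16.
In the residual graph, reachable from In: {In, C}.
Min-cut edges: In→A (10), In→B (2), C→D (4); capacity 10 + 2 + 4 = 16.
This cut is saturated, so no flow can exceed 16.

16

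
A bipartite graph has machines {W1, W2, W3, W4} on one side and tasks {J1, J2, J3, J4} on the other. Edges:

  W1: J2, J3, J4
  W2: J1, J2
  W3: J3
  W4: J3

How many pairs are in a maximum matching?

Unit-capacity flow: source→left, listed edges, right→sink; max matching = max flow.
Augmenting path W1→J2 (+1); matched 1.
Augmenting path W2→J1 (+1); matched 2.
Augmenting path W3→J3 (+1); matched 3.
No augmenting path remains; maximum matching = 3.
König certificate: {W1, W2, J3} is a vertex cover of size 3 (every listed pair touches it), so no matching can be larger.

3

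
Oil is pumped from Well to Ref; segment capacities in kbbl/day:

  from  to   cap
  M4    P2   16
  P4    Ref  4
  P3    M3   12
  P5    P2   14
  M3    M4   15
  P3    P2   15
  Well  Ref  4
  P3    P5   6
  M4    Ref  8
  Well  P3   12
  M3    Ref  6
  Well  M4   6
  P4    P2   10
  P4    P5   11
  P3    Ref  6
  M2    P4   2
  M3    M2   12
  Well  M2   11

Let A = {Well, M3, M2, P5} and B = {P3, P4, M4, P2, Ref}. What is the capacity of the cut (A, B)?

59

Edges leaving {Well, M3, M2, P5}: Well→P3 (12), Well→M4 (6), Well→Ref (4), M3→M4 (15), M3→Ref (6), M2→P4 (2), P5→P2 (14).
Cut capacity = 12 + 6 + 4 + 15 + 6 + 2 + 14 = 59.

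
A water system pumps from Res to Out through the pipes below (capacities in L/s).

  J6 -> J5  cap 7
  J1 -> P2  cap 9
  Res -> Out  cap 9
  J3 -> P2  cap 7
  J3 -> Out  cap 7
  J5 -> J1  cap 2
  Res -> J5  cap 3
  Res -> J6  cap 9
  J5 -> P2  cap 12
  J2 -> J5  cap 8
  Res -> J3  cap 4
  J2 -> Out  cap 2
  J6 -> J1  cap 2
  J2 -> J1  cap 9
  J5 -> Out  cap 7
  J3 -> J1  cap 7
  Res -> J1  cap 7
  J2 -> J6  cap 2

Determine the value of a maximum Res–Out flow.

20

Augment Res→Out: bottleneck 9, flow now 9.
Augment Res→J3→Out: bottleneck 4, flow now 13.
Augment Res→J5→Out: bottleneck 3, flow now 16.
Augment Res→J6→J5→Out: bottleneck 4, flow now 20.
No augmenting path remains; maximum flow = 20.
In the residual graph, reachable from Res: {Res, J6, J1, J5, P2}.
Min-cut edges: Res→J3 (4), Res→Out (9), J5→Out (7); capacity 4 + 9 + 7 = 20.
This cut is saturated, so no flow can exceed 20.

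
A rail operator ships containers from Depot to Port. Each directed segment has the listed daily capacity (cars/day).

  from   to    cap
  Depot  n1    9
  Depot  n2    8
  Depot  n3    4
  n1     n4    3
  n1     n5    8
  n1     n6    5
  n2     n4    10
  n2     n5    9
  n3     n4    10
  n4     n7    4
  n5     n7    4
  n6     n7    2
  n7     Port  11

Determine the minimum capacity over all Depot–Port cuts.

Augment Depot→n1→n4→n7→Port: bottleneck 3, flow now 3.
Augment Depot→n1→n5→n7→Port: bottleneck 4, flow now 7.
Augment Depot→n1→n6→n7→Port: bottleneck 2, flow now 9.
Augment Depot→n2→n4→n7→Port: bottleneck 1, flow now 10.
No augmenting path remains; maximum flow = 10.
By max-flow min-cut, the minimum cut capacity equals the max flow.
In the residual graph, reachable from Depot: {Depot, n1, n2, n3, n4, n5, n6}.
Min-cut edges: n4→n7 (4), n5→n7 (4), n6→n7 (2); capacity 4 + 4 + 2 = 10.

10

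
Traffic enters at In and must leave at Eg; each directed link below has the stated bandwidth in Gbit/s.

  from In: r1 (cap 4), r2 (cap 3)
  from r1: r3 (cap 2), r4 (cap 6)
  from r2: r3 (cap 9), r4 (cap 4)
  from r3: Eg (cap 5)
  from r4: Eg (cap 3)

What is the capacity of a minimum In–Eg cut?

Augment In→r1→r3→Eg: bottleneck 2, flow now 2.
Augment In→r1→r4→Eg: bottleneck 2, flow now 4.
Augment In→r2→r3→Eg: bottleneck 3, flow now 7.
No augmenting path remains; maximum flow = 7.
By max-flow min-cut, the minimum cut capacity equals the max flow.
In the residual graph, reachable from In: {In}.
Min-cut edges: In→r1 (4), In→r2 (3); capacity 4 + 3 = 7.

7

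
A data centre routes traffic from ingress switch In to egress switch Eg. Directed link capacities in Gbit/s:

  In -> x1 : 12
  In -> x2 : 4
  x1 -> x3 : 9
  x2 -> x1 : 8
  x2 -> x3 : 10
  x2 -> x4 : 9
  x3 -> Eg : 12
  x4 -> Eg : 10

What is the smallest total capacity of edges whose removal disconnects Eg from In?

Augment In→x1→x3→Eg: bottleneck 9, flow now 9.
Augment In→x2→x3→Eg: bottleneck 3, flow now 12.
Augment In→x2→x4→Eg: bottleneck 1, flow now 13.
No augmenting path remains; maximum flow = 13.
By max-flow min-cut, the minimum cut capacity equals the max flow.
In the residual graph, reachable from In: {In, x1}.
Min-cut edges: In→x2 (4), x1→x3 (9); capacity 4 + 9 = 13.

13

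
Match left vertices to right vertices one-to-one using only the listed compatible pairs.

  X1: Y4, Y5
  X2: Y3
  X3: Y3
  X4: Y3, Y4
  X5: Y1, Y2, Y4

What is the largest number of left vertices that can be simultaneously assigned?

Unit-capacity flow: source→left, listed edges, right→sink; max matching = max flow.
Augmenting path X1→Y4 (+1); matched 1.
Augmenting path X2→Y3 (+1); matched 2.
Augmenting path X5→Y1 (+1); matched 3.
Augmenting path X4→Y4→X1→Y5 (+1); matched 4.
No augmenting path remains; maximum matching = 4.
König certificate: {X1, X4, X5, Y3} is a vertex cover of size 4 (every listed pair touches it), so no matching can be larger.

4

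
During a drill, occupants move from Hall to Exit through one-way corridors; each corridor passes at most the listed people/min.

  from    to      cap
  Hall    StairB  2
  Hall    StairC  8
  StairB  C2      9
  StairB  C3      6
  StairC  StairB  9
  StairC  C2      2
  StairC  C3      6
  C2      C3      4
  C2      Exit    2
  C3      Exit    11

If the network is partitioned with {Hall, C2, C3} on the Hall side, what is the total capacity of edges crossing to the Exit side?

23

Edges leaving {Hall, C2, C3}: Hall→StairB (2), Hall→StairC (8), C2→Exit (2), C3→Exit (11).
Cut capacity = 2 + 8 + 2 + 11 = 23.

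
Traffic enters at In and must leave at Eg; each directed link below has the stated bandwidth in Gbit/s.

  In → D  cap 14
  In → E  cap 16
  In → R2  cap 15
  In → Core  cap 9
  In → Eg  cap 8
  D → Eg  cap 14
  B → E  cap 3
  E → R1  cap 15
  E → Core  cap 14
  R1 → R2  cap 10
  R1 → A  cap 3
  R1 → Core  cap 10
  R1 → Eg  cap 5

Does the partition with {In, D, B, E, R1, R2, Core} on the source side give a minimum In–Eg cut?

No — its capacity is 30, but the minimum cut has capacity 27.

Given cut capacity: 8 + 14 + 3 + 5 = 30.
Augment In→Eg: bottleneck 8, flow now 8.
Augment In→D→Eg: bottleneck 14, flow now 22.
Augment In→E→R1→Eg: bottleneck 5, flow now 27.
No augmenting path remains; maximum flow = 27.
In the residual graph, reachable from In: {In, E, R1, R2, A, Core}.
Min-cut edges: In→D (14), In→Eg (8), R1→Eg (5); capacity 14 + 8 + 5 = 27.
Cut capacity 30 exceeds the max flow 27, so it is not minimum.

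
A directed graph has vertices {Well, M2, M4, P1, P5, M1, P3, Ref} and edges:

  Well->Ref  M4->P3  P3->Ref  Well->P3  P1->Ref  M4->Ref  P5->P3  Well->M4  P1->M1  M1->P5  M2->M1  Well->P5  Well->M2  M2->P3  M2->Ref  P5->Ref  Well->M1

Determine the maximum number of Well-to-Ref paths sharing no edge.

Assign every edge capacity 1; by Menger, the answer equals the max flow.
Path Well→Ref (+1); total 1.
Path Well→M2→Ref (+1); total 2.
Path Well→M4→Ref (+1); total 3.
Path Well→P5→Ref (+1); total 4.
Path Well→P3→Ref (+1); total 5.
No residual Well→Ref path; max flow = 5.
Certifying cut of size 5: {P3→Ref, P5→Ref, Well→M2, Well→M4, Well→Ref}.

5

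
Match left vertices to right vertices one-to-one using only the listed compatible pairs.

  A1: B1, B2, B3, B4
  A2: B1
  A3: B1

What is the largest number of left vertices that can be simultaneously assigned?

2

Unit-capacity flow: source→left, listed edges, right→sink; max matching = max flow.
Augmenting path A1→B1 (+1); matched 1.
Augmenting path A2→B1→A1→B2 (+1); matched 2.
No augmenting path remains; maximum matching = 2.
König certificate: {A1, B1} is a vertex cover of size 2 (every listed pair touches it), so no matching can be larger.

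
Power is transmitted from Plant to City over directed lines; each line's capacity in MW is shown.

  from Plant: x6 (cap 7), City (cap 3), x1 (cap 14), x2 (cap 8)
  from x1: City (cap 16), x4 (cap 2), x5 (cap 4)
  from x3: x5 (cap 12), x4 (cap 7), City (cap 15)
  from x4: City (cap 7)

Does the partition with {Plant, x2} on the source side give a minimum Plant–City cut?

Given cut capacity: 14 + 7 + 3 = 24.
Augment Plant→City: bottleneck 3, flow now 3.
Augment Plant→x1→City: bottleneck 14, flow now 17.
No augmenting path remains; maximum flow = 17.
In the residual graph, reachable from Plant: {Plant, x2, x6}.
Min-cut edges: Plant→x1 (14), Plant→City (3); capacity 14 + 3 = 17.
Cut capacity 24 exceeds the max flow 17, so it is not minimum.

No — its capacity is 24, but the minimum cut has capacity 17.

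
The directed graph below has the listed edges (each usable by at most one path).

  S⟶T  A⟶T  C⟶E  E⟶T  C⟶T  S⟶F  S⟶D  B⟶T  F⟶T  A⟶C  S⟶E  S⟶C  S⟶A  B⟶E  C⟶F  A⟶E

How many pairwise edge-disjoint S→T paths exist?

Assign every edge capacity 1; by Menger, the answer equals the max flow.
Path S→T (+1); total 1.
Path S→A→T (+1); total 2.
Path S→C→T (+1); total 3.
Path S→E→T (+1); total 4.
Path S→F→T (+1); total 5.
No residual S→T path; max flow = 5.
Certifying cut of size 5: {S→A, S→C, S→E, S→F, S→T}.

5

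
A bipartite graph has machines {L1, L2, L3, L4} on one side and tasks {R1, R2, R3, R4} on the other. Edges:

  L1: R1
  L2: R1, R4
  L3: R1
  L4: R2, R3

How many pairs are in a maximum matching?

3

Unit-capacity flow: source→left, listed edges, right→sink; max matching = max flow.
Augmenting path L1→R1 (+1); matched 1.
Augmenting path L2→R4 (+1); matched 2.
Augmenting path L4→R2 (+1); matched 3.
No augmenting path remains; maximum matching = 3.
König certificate: {L2, L4, R1} is a vertex cover of size 3 (every listed pair touches it), so no matching can be larger.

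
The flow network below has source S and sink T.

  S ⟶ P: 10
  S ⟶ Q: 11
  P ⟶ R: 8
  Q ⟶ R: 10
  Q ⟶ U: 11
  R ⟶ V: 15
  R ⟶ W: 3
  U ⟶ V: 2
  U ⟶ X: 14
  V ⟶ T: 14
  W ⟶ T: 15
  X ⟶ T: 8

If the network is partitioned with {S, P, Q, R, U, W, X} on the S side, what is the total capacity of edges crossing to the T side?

Edges leaving {S, P, Q, R, U, W, X}: R→V (15), U→V (2), W→T (15), X→T (8).
Cut capacity = 15 + 2 + 15 + 8 = 40.

40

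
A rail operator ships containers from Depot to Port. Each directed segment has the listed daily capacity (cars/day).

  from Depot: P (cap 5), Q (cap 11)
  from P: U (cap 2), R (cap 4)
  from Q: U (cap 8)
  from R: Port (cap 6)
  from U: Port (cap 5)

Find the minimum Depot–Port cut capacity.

Augment Depot→P→R→Port: bottleneck 4, flow now 4.
Augment Depot→P→U→Port: bottleneck 1, flow now 5.
Augment Depot→Q→U→Port: bottleneck 4, flow now 9.
No augmenting path remains; maximum flow = 9.
By max-flow min-cut, the minimum cut capacity equals the max flow.
In the residual graph, reachable from Depot: {Depot, P, Q, U}.
Min-cut edges: P→R (4), U→Port (5); capacity 4 + 5 = 9.

9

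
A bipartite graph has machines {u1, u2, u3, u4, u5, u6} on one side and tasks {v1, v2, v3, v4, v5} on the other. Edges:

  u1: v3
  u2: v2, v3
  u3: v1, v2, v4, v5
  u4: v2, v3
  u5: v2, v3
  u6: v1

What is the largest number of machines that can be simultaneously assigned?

Unit-capacity flow: source→left, listed edges, right→sink; max matching = max flow.
Augmenting path u1→v3 (+1); matched 1.
Augmenting path u2→v2 (+1); matched 2.
Augmenting path u3→v1 (+1); matched 3.
Augmenting path u6→v1→u3→v4 (+1); matched 4.
No augmenting path remains; maximum matching = 4.
König certificate: {u3, u6, v2, v3} is a vertex cover of size 4 (every listed pair touches it), so no matching can be larger.

4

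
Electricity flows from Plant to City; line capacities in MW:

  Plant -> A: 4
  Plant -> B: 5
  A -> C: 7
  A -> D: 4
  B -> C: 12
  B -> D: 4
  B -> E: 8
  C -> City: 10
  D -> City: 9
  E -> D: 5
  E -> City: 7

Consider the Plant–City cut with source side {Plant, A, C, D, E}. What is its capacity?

Edges leaving {Plant, A, C, D, E}: Plant→B (5), C→City (10), D→City (9), E→City (7).
Cut capacity = 5 + 10 + 9 + 7 = 31.

31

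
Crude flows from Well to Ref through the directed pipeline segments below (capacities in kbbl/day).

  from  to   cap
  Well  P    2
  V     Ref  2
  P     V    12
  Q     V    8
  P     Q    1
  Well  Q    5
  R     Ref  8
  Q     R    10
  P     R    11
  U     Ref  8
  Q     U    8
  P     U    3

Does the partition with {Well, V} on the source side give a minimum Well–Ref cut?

No — its capacity is 9, but the minimum cut has capacity 7.

Given cut capacity: 2 + 5 + 2 = 9.
Augment Well→P→R→Ref: bottleneck 2, flow now 2.
Augment Well→Q→R→Ref: bottleneck 5, flow now 7.
No augmenting path remains; maximum flow = 7.
In the residual graph, reachable from Well: {Well}.
Min-cut edges: Well→P (2), Well→Q (5); capacity 2 + 5 = 7.
Cut capacity 9 exceeds the max flow 7, so it is not minimum.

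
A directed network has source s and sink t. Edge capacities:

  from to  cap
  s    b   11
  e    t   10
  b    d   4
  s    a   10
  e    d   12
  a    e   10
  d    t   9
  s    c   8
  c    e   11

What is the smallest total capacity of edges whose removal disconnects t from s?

19

Augment s→a→e→t: bottleneck 10, flow now 10.
Augment s→b→d→t: bottleneck 4, flow now 14.
Augment s→c→e→d→t: bottleneck 5, flow now 19.
No augmenting path remains; maximum flow = 19.
By max-flow min-cut, the minimum cut capacity equals the max flow.
In the residual graph, reachable from s: {s, a, b, c, d, e}.
Min-cut edges: d→t (9), e→t (10); capacity 9 + 10 = 19.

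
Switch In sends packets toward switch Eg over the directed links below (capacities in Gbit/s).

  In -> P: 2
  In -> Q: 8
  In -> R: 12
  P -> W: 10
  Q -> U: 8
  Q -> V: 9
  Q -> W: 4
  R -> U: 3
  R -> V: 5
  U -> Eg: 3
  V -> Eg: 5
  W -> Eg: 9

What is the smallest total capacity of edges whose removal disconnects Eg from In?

14

Augment In→P→W→Eg: bottleneck 2, flow now 2.
Augment In→Q→U→Eg: bottleneck 3, flow now 5.
Augment In→Q→V→Eg: bottleneck 5, flow now 10.
Augment In→R→U→Q→W→Eg: bottleneck 3, flow now 13. (uses reverse residual edge)
Augment In→R→V→Q→W→Eg: bottleneck 1, flow now 14. (uses reverse residual edge)
No augmenting path remains; maximum flow = 14.
By max-flow min-cut, the minimum cut capacity equals the max flow.
In the residual graph, reachable from In: {In, Q, R, U, V}.
Min-cut edges: In→P (2), Q→W (4), U→Eg (3), V→Eg (5); capacity 2 + 4 + 3 + 5 = 14.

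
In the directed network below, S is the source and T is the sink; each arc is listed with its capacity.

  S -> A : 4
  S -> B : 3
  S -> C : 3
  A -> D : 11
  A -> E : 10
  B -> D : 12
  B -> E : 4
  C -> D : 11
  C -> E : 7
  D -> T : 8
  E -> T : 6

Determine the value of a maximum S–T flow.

Augment S→A→D→T: bottleneck 4, flow now 4.
Augment S→B→D→T: bottleneck 3, flow now 7.
Augment S→C→D→T: bottleneck 1, flow now 8.
Augment S→C→E→T: bottleneck 2, flow now 10.
No augmenting path remains; maximum flow = 10.
In the residual graph, reachable from S: {S}.
Min-cut edges: S→A (4), S→B (3), S→C (3); capacity 4 + 3 + 3 = 10.
This cut is saturated, so no flow can exceed 10.

10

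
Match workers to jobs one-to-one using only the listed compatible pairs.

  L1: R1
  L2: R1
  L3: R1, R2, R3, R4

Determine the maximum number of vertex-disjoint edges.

Unit-capacity flow: source→left, listed edges, right→sink; max matching = max flow.
Augmenting path L1→R1 (+1); matched 1.
Augmenting path L3→R2 (+1); matched 2.
No augmenting path remains; maximum matching = 2.
König certificate: {L3, R1} is a vertex cover of size 2 (every listed pair touches it), so no matching can be larger.

2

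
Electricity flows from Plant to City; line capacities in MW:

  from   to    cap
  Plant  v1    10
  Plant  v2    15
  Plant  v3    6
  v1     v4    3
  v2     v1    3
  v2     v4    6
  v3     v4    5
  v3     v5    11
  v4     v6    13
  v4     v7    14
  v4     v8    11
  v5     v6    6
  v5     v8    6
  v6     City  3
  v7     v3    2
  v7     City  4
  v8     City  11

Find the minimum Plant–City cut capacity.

15

Augment Plant→v1→v4→v6→City: bottleneck 3, flow now 3.
Augment Plant→v2→v4→v7→City: bottleneck 4, flow now 7.
Augment Plant→v2→v4→v8→City: bottleneck 2, flow now 9.
Augment Plant→v3→v4→v8→City: bottleneck 5, flow now 14.
Augment Plant→v3→v5→v8→City: bottleneck 1, flow now 15.
No augmenting path remains; maximum flow = 15.
By max-flow min-cut, the minimum cut capacity equals the max flow.
In the residual graph, reachable from Plant: {Plant, v1, v2}.
Min-cut edges: Plant→v3 (6), v1→v4 (3), v2→v4 (6); capacity 6 + 3 + 6 = 15.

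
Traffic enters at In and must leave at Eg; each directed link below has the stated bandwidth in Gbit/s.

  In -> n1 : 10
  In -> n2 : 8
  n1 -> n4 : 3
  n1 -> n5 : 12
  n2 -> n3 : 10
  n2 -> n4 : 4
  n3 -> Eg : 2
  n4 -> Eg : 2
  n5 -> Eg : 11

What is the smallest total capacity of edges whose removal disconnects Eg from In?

Augment In→n1→n4→Eg: bottleneck 2, flow now 2.
Augment In→n1→n5→Eg: bottleneck 8, flow now 10.
Augment In→n2→n3→Eg: bottleneck 2, flow now 12.
Augment In→n2→n4→n1→n5→Eg: bottleneck 2, flow now 14. (uses reverse residual edge)
No augmenting path remains; maximum flow = 14.
By max-flow min-cut, the minimum cut capacity equals the max flow.
In the residual graph, reachable from In: {In, n2, n3, n4}.
Min-cut edges: In→n1 (10), n3→Eg (2), n4→Eg (2); capacity 10 + 2 + 2 = 14.

14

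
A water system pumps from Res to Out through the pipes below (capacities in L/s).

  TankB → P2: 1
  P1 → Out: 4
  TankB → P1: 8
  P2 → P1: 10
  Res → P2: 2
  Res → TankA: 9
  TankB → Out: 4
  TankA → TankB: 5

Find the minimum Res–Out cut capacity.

7

Augment Res→TankA→TankB→Out: bottleneck 4, flow now 4.
Augment Res→P2→P1→Out: bottleneck 2, flow now 6.
Augment Res→TankA→TankB→P1→Out: bottleneck 1, flow now 7.
No augmenting path remains; maximum flow = 7.
By max-flow min-cut, the minimum cut capacity equals the max flow.
In the residual graph, reachable from Res: {Res, TankA}.
Min-cut edges: Res→P2 (2), TankA→TankB (5); capacity 2 + 5 = 7.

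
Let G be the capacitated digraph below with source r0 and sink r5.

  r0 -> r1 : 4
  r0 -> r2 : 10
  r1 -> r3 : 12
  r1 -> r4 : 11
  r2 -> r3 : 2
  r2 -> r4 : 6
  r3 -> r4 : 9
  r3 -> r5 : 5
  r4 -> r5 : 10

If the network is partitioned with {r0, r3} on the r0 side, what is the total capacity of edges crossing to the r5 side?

Edges leaving {r0, r3}: r0→r1 (4), r0→r2 (10), r3→r4 (9), r3→r5 (5).
Cut capacity = 4 + 10 + 9 + 5 = 28.

28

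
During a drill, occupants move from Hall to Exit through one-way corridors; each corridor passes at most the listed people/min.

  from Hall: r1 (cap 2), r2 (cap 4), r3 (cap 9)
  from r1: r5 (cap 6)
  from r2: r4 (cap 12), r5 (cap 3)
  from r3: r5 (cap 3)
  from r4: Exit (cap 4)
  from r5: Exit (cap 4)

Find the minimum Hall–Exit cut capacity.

8

Augment Hall→r1→r5→Exit: bottleneck 2, flow now 2.
Augment Hall→r2→r4→Exit: bottleneck 4, flow now 6.
Augment Hall→r3→r5→Exit: bottleneck 2, flow now 8.
No augmenting path remains; maximum flow = 8.
By max-flow min-cut, the minimum cut capacity equals the max flow.
In the residual graph, reachable from Hall: {Hall, r1, r3, r5}.
Min-cut edges: Hall→r2 (4), r5→Exit (4); capacity 4 + 4 = 8.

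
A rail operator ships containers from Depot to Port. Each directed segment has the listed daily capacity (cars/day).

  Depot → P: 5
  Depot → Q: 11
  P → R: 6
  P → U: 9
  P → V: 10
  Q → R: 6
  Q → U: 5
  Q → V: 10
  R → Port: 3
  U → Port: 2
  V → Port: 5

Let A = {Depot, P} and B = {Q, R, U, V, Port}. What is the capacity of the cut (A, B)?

36

Edges leaving {Depot, P}: Depot→Q (11), P→R (6), P→U (9), P→V (10).
Cut capacity = 11 + 6 + 9 + 10 = 36.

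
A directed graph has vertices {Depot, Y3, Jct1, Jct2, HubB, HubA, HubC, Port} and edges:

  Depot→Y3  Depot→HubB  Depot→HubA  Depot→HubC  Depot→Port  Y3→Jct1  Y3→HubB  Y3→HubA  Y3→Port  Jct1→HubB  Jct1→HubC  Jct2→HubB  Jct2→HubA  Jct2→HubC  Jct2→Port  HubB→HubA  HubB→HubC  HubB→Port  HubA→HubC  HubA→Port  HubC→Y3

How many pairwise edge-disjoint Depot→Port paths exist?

4

Assign every edge capacity 1; by Menger, the answer equals the max flow.
Path Depot→Port (+1); total 1.
Path Depot→Y3→Port (+1); total 2.
Path Depot→HubB→Port (+1); total 3.
Path Depot→HubA→Port (+1); total 4.
No residual Depot→Port path; max flow = 4.
Certifying cut of size 4: {Depot→Port, HubA→Port, HubB→Port, Y3→Port}.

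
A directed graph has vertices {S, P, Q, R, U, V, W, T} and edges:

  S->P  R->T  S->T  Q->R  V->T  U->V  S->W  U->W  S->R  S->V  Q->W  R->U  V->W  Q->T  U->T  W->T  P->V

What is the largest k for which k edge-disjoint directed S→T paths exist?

4

Assign every edge capacity 1; by Menger, the answer equals the max flow.
Path S→T (+1); total 1.
Path S→R→T (+1); total 2.
Path S→V→T (+1); total 3.
Path S→W→T (+1); total 4.
No residual S→T path; max flow = 4.
Certifying cut of size 4: {S→R, S→T, V→T, W→T}.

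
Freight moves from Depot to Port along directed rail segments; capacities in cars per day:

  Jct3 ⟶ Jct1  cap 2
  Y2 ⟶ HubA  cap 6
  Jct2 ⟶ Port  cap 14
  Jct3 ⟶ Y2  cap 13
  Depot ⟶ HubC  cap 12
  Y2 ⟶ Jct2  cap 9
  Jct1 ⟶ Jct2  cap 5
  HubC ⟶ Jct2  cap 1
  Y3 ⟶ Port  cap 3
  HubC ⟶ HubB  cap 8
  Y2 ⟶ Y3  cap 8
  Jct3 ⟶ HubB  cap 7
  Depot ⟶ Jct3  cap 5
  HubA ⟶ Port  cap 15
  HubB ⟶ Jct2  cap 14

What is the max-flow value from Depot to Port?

14

Augment Depot→HubC→Jct2→Port: bottleneck 1, flow now 1.
Augment Depot→Jct3→Jct1→Jct2→Port: bottleneck 2, flow now 3.
Augment Depot→Jct3→Y2→HubA→Port: bottleneck 3, flow now 6.
Augment Depot→HubC→HubB→Jct2→Port: bottleneck 8, flow now 14.
No augmenting path remains; maximum flow = 14.
In the residual graph, reachable from Depot: {Depot, HubC}.
Min-cut edges: Depot→Jct3 (5), HubC→HubB (8), HubC→Jct2 (1); capacity 5 + 8 + 1 = 14.
This cut is saturated, so no flow can exceed 14.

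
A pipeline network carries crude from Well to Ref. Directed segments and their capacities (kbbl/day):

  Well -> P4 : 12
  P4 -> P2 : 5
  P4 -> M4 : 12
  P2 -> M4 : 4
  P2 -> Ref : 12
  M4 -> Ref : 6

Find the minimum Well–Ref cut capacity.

Augment Well→P4→P2→Ref: bottleneck 5, flow now 5.
Augment Well→P4→M4→Ref: bottleneck 6, flow now 11.
No augmenting path remains; maximum flow = 11.
By max-flow min-cut, the minimum cut capacity equals the max flow.
In the residual graph, reachable from Well: {Well, P4, M4}.
Min-cut edges: P4→P2 (5), M4→Ref (6); capacity 5 + 6 = 11.

11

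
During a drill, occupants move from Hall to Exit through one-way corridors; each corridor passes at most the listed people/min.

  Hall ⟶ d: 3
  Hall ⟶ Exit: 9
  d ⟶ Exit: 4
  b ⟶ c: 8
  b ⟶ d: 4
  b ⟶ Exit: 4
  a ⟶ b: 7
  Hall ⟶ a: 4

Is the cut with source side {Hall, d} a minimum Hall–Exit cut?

No — its capacity is 17, but the minimum cut has capacity 16.

Given cut capacity: 4 + 9 + 4 = 17.
Augment Hall→Exit: bottleneck 9, flow now 9.
Augment Hall→d→Exit: bottleneck 3, flow now 12.
Augment Hall→a→b→Exit: bottleneck 4, flow now 16.
No augmenting path remains; maximum flow = 16.
In the residual graph, reachable from Hall: {Hall}.
Min-cut edges: Hall→a (4), Hall→d (3), Hall→Exit (9); capacity 4 + 3 + 9 = 16.
Cut capacity 17 exceeds the max flow 16, so it is not minimum.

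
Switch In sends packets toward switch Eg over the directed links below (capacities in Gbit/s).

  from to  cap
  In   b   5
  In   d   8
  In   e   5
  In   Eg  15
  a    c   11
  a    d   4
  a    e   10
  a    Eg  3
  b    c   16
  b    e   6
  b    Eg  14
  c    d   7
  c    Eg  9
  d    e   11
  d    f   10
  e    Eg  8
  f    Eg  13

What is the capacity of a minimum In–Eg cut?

Augment In→Eg: bottleneck 15, flow now 15.
Augment In→b→Eg: bottleneck 5, flow now 20.
Augment In→e→Eg: bottleneck 5, flow now 25.
Augment In→d→e→Eg: bottleneck 3, flow now 28.
Augment In→d→f→Eg: bottleneck 5, flow now 33.
No augmenting path remains; maximum flow = 33.
By max-flow min-cut, the minimum cut capacity equals the max flow.
In the residual graph, reachable from In: {In}.
Min-cut edges: In→b (5), In→d (8), In→e (5), In→Eg (15); capacity 5 + 8 + 5 + 15 = 33.

33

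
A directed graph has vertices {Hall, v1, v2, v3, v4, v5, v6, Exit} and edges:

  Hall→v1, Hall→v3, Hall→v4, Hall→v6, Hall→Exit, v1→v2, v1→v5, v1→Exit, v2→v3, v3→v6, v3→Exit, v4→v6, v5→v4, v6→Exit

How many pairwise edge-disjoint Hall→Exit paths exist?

4

Assign every edge capacity 1; by Menger, the answer equals the max flow.
Path Hall→Exit (+1); total 1.
Path Hall→v1→Exit (+1); total 2.
Path Hall→v3→Exit (+1); total 3.
Path Hall→v6→Exit (+1); total 4.
No residual Hall→Exit path; max flow = 4.
Certifying cut of size 4: {Hall→Exit, Hall→v1, Hall→v3, v6→Exit}.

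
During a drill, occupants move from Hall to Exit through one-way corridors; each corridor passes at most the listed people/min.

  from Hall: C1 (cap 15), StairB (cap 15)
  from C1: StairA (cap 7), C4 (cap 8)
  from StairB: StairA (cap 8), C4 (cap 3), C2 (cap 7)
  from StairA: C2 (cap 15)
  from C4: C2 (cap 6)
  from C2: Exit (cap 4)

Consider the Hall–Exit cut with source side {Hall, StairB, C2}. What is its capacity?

Edges leaving {Hall, StairB, C2}: Hall→C1 (15), StairB→StairA (8), StairB→C4 (3), C2→Exit (4).
Cut capacity = 15 + 8 + 3 + 4 = 30.

30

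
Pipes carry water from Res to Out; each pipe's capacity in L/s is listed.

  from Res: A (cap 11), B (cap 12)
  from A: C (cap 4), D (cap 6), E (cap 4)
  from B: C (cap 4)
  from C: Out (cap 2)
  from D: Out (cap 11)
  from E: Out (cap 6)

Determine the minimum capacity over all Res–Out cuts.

Augment Res→A→C→Out: bottleneck 2, flow now 2.
Augment Res→A→D→Out: bottleneck 6, flow now 8.
Augment Res→A→E→Out: bottleneck 3, flow now 11.
Augment Res→B→C→A→E→Out: bottleneck 1, flow now 12. (uses reverse residual edge)
No augmenting path remains; maximum flow = 12.
By max-flow min-cut, the minimum cut capacity equals the max flow.
In the residual graph, reachable from Res: {Res, A, B, C}.
Min-cut edges: A→D (6), A→E (4), C→Out (2); capacity 6 + 4 + 2 = 12.

12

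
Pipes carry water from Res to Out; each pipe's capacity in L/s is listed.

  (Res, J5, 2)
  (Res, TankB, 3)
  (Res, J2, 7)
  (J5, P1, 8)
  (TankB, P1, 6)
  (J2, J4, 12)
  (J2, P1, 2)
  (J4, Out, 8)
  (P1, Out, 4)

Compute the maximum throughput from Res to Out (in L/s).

Augment Res→J5→P1→Out: bottleneck 2, flow now 2.
Augment Res→TankB→P1→Out: bottleneck 2, flow now 4.
Augment Res→J2→J4→Out: bottleneck 7, flow now 11.
No augmenting path remains; maximum flow = 11.
In the residual graph, reachable from Res: {Res, J5, TankB, P1}.
Min-cut edges: Res→J2 (7), P1→Out (4); capacity 7 + 4 = 11.
This cut is saturated, so no flow can exceed 11.

11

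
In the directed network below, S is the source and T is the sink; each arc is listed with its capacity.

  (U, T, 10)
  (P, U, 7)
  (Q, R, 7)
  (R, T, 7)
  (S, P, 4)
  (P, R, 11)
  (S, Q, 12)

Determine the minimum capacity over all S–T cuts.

11

Augment S→P→R→T: bottleneck 4, flow now 4.
Augment S→Q→R→T: bottleneck 3, flow now 7.
Augment S→Q→R→P→U→T: bottleneck 4, flow now 11. (uses reverse residual edge)
No augmenting path remains; maximum flow = 11.
By max-flow min-cut, the minimum cut capacity equals the max flow.
In the residual graph, reachable from S: {S, Q}.
Min-cut edges: S→P (4), Q→R (7); capacity 4 + 7 = 11.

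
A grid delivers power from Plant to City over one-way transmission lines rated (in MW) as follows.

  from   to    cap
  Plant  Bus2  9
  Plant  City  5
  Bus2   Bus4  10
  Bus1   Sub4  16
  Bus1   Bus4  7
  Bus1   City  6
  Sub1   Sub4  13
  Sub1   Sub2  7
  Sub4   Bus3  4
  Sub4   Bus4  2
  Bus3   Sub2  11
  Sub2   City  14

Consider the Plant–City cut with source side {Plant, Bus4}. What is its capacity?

Edges leaving {Plant, Bus4}: Plant→Bus2 (9), Plant→City (5).
Cut capacity = 9 + 5 = 14.

14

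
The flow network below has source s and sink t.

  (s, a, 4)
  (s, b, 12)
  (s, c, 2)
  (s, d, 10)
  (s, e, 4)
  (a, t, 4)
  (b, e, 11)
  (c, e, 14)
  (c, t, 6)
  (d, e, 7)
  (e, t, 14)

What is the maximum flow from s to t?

Augment s→a→t: bottleneck 4, flow now 4.
Augment s→c→t: bottleneck 2, flow now 6.
Augment s→e→t: bottleneck 4, flow now 10.
Augment s→b→e→t: bottleneck 10, flow now 20.
No augmenting path remains; maximum flow = 20.
In the residual graph, reachable from s: {s, b, d, e}.
Min-cut edges: s→a (4), s→c (2), e→t (14); capacity 4 + 2 + 14 = 20.
This cut is saturated, so no flow can exceed 20.

20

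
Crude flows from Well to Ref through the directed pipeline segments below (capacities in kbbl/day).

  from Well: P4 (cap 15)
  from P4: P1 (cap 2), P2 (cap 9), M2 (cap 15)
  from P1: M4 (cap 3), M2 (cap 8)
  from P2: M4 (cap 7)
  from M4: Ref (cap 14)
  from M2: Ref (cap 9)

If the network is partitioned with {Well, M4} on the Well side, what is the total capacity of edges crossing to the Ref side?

29

Edges leaving {Well, M4}: Well→P4 (15), M4→Ref (14).
Cut capacity = 15 + 14 = 29.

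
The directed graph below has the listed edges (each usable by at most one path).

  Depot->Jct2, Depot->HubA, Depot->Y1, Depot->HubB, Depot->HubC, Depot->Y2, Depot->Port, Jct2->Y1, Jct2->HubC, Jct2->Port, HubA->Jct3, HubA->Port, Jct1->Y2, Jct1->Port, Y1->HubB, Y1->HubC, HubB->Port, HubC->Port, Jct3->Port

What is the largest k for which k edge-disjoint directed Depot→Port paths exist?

Assign every edge capacity 1; by Menger, the answer equals the max flow.
Path Depot→Port (+1); total 1.
Path Depot→Jct2→Port (+1); total 2.
Path Depot→HubA→Port (+1); total 3.
Path Depot→HubB→Port (+1); total 4.
Path Depot→HubC→Port (+1); total 5.
No residual Depot→Port path; max flow = 5.
Certifying cut of size 5: {Depot→HubA, Depot→Jct2, Depot→Port, HubB→Port, HubC→Port}.

5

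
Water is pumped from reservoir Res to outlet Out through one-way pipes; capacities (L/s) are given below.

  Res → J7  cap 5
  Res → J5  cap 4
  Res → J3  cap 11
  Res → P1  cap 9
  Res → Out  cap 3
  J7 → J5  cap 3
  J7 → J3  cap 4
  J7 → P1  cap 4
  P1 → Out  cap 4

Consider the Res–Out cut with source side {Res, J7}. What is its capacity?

Edges leaving {Res, J7}: Res→J5 (4), Res→J3 (11), Res→P1 (9), Res→Out (3), J7→J5 (3), J7→J3 (4), J7→P1 (4).
Cut capacity = 4 + 11 + 9 + 3 + 3 + 4 + 4 = 38.

38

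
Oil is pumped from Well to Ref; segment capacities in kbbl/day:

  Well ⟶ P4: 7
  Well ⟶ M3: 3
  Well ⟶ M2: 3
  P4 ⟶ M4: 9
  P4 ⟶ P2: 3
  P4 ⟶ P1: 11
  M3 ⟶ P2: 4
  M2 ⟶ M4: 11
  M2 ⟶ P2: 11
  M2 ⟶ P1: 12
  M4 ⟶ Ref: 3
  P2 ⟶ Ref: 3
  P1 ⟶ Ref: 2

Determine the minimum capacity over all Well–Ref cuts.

8

Augment Well→P4→M4→Ref: bottleneck 3, flow now 3.
Augment Well→P4→P2→Ref: bottleneck 3, flow now 6.
Augment Well→P4→P1→Ref: bottleneck 1, flow now 7.
Augment Well→M2→P1→Ref: bottleneck 1, flow now 8.
No augmenting path remains; maximum flow = 8.
By max-flow min-cut, the minimum cut capacity equals the max flow.
In the residual graph, reachable from Well: {Well, P4, M3, M2, M4, P2, P1}.
Min-cut edges: M4→Ref (3), P2→Ref (3), P1→Ref (2); capacity 3 + 3 + 2 = 8.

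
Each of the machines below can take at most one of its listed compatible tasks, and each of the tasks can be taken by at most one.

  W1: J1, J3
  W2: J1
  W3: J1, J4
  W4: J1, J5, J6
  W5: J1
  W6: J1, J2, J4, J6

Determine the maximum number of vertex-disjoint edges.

Unit-capacity flow: source→left, listed edges, right→sink; max matching = max flow.
Augmenting path W1→J1 (+1); matched 1.
Augmenting path W3→J4 (+1); matched 2.
Augmenting path W4→J5 (+1); matched 3.
Augmenting path W6→J2 (+1); matched 4.
Augmenting path W2→J1→W1→J3 (+1); matched 5.
No augmenting path remains; maximum matching = 5.
König certificate: {W1, W3, W4, W6, J1} is a vertex cover of size 5 (every listed pair touches it), so no matching can be larger.

5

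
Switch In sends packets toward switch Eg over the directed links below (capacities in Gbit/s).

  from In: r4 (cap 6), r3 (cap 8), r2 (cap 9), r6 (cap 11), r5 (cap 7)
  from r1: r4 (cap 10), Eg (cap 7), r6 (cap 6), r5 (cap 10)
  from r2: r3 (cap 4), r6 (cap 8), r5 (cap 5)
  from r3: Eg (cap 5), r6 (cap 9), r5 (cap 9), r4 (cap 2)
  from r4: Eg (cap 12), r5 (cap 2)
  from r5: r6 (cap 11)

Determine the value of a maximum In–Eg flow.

13

Augment In→r3→Eg: bottleneck 5, flow now 5.
Augment In→r4→Eg: bottleneck 6, flow now 11.
Augment In→r3→r4→Eg: bottleneck 2, flow now 13.
No augmenting path remains; maximum flow = 13.
In the residual graph, reachable from In: {In, r2, r3, r5, r6}.
Min-cut edges: In→r4 (6), r3→r4 (2), r3→Eg (5); capacity 6 + 2 + 5 = 13.
This cut is saturated, so no flow can exceed 13.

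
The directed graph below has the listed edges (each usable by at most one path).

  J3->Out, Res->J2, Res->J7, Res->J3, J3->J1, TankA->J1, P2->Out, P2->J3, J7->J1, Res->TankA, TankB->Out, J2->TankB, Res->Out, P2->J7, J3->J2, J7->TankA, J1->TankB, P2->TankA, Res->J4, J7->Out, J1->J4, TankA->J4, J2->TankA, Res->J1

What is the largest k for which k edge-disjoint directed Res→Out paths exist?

Assign every edge capacity 1; by Menger, the answer equals the max flow.
Path Res→Out (+1); total 1.
Path Res→J3→Out (+1); total 2.
Path Res→J7→Out (+1); total 3.
Path Res→J2→TankB→Out (+1); total 4.
No residual Res→Out path; max flow = 4.
Certifying cut of size 4: {Res→J3, Res→J7, Res→Out, TankB→Out}.

4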